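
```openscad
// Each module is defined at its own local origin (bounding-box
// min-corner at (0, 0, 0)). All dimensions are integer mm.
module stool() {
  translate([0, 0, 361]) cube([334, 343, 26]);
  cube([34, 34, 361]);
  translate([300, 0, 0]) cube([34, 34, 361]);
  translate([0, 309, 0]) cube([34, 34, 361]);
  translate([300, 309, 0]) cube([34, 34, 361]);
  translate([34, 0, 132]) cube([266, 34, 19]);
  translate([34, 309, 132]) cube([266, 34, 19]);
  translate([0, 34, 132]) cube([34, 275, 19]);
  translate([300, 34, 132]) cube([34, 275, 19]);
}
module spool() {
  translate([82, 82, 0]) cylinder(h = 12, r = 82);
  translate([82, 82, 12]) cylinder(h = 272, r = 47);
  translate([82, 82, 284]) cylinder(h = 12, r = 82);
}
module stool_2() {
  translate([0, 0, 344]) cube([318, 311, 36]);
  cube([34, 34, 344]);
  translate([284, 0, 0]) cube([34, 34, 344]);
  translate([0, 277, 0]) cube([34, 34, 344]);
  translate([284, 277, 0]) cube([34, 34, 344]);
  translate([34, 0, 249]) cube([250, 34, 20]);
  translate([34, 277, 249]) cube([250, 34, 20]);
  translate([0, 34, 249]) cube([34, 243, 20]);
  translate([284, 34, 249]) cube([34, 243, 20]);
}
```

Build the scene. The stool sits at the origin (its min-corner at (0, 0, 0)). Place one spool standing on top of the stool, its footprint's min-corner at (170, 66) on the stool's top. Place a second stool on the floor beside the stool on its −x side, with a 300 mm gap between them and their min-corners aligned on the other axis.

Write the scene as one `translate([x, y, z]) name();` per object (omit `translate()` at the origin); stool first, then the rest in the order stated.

stool();
translate([170, 66, 387]) spool();
translate([-618, 0, 0]) stool_2();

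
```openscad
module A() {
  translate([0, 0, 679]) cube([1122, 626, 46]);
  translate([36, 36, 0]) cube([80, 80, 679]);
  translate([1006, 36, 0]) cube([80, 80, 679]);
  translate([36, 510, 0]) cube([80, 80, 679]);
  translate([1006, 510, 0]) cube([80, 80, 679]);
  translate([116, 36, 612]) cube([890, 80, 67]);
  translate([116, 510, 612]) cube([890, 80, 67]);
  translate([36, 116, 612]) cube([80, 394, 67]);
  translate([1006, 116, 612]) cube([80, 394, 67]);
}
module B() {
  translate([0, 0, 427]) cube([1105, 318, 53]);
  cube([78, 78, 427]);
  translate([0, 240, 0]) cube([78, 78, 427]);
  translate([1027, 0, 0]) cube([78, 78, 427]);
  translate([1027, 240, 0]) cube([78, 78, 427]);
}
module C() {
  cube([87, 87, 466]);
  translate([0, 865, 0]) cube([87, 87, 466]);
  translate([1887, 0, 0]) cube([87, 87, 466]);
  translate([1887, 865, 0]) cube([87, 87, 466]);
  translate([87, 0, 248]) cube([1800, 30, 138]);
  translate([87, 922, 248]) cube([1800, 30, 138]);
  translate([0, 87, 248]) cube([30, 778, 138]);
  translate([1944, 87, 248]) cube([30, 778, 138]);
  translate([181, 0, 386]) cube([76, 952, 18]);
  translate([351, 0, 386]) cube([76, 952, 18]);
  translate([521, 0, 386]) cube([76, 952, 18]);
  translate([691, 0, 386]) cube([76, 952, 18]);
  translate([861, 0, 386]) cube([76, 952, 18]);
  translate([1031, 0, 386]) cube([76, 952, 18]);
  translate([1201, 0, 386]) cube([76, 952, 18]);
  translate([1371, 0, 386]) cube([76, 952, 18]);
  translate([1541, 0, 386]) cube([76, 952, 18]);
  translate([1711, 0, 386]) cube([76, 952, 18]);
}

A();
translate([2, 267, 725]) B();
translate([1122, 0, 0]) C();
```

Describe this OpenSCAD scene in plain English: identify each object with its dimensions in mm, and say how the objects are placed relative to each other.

A is a table: top 1122 mm (x) × 626 mm (y), 46 mm thick, upper face at z = 725 mm, on four 80×80 mm square legs, each inset 36 mm from the nearest pair of top edges, running from z = 0 to the bottom of the top. Four apron rails, 80 mm thick and 67 mm tall, run between adjacent legs with their top edges flush with the underside of the top and their outer faces flush with the legs' outer faces.

B is a bench: a 1105×318 mm seat slab, 53 mm thick, top at z = 480 mm, on four 78×78 mm square legs flush with the seat corners and standing on z = 0.

C is a bed frame 1974 mm long (x) by 952 mm wide (y). Four 87×87 mm corner posts, 466 mm tall, at the corners of the footprint. Four rails of 30 mm thickness and 138 mm height run between adjacent posts with their undersides at z = 248 mm, their outer faces flush with the outside of the frame (the two x-running rails run between the posts' inner faces; the two y-running rails run between the posts' inner faces). 10 slats, each 76 mm wide (x) and 18 mm thick, lie across the top of the two x-running rails, running the full 952 mm width of the frame in y; the slats are evenly spaced along x between the inner faces of the end posts with equal gaps (rounded down to the nearest mm) at the −x end and between each pair — any rounding remainder accumulates at the +x end.

The bench is on top of the table. The bed frame is against the table's +x side, with their −y faces flush.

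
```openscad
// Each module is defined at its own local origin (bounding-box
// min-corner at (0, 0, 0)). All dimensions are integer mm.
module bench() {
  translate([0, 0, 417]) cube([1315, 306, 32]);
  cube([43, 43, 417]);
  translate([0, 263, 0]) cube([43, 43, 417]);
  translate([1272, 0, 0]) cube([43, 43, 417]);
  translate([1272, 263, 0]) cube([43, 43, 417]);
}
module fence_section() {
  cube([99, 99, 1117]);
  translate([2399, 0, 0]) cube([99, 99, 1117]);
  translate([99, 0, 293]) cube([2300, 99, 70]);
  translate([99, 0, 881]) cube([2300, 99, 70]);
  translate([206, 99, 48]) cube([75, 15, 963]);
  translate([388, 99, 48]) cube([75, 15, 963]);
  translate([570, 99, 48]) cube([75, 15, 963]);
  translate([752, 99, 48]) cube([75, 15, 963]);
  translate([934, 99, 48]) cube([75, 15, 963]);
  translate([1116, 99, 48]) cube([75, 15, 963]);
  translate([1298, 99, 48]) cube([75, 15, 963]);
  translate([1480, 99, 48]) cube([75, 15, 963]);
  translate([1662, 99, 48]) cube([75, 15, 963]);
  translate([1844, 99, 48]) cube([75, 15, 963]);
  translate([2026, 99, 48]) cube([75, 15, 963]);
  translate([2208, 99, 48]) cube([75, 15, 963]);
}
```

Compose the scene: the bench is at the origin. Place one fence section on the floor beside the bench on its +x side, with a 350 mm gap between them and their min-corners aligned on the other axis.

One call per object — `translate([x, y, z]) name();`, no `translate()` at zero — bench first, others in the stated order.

bench();
translate([1665, 0, 0]) fence_section();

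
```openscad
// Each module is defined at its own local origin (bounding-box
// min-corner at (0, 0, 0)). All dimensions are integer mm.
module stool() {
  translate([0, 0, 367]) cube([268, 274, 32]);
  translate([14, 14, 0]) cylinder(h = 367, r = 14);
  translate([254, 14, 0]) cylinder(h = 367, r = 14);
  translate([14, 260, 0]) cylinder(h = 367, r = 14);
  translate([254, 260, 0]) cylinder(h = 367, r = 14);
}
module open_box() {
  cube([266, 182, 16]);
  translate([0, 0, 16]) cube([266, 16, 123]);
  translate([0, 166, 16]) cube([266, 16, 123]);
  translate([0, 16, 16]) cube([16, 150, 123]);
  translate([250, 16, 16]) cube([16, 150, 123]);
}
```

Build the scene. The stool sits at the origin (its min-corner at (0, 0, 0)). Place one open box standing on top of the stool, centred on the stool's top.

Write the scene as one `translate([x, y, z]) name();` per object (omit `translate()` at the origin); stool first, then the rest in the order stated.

stool();
translate([1, 46, 399]) open_box();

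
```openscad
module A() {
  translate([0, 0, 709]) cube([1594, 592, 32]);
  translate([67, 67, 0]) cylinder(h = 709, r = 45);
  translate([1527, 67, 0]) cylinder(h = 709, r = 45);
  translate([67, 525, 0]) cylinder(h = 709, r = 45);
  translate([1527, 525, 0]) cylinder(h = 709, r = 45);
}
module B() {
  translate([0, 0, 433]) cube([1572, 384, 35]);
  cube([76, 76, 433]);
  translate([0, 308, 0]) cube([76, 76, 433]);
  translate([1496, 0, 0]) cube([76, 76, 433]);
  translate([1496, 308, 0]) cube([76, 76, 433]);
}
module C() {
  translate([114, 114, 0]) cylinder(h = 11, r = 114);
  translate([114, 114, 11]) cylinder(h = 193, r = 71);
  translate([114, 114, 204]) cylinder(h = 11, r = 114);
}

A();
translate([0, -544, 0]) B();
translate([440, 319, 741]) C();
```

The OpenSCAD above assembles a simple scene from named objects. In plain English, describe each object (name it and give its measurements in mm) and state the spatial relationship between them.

A is a table with a 1594×592 mm rectangular top, 32 mm thick, top surface at z = 741 mm, supported by four round legs of 90 mm diameter, each leg's bounding box inset 22 mm from the nearest pair of top edges, running from the floor.

B is a bench: a 1572×384 mm seat slab, 35 mm thick, top at z = 468 mm, on four 76×76 mm square legs flush with the seat corners and standing on z = 0.

C is a spool: two coaxial disc flanges of radius 114 mm and thickness 11 mm, joined by a core cylinder of radius 71 mm and height 193 mm. The lower flange rests on z = 0 and the three cylinders share a vertical axis.

The bench is on the floor beside the table on its −y side. The spool is on top of the table.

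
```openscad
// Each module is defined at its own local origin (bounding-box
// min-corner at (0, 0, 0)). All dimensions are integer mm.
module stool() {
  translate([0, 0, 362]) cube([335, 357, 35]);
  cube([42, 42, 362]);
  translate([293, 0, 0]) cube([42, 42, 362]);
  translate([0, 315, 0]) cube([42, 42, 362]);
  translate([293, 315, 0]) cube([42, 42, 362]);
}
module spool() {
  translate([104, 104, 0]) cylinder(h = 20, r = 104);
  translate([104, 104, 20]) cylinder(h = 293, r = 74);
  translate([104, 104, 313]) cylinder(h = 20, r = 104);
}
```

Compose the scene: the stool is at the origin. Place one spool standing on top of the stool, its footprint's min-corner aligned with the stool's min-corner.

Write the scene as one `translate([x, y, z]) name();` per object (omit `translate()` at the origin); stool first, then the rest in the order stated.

stool();
translate([0, 0, 397]) spool();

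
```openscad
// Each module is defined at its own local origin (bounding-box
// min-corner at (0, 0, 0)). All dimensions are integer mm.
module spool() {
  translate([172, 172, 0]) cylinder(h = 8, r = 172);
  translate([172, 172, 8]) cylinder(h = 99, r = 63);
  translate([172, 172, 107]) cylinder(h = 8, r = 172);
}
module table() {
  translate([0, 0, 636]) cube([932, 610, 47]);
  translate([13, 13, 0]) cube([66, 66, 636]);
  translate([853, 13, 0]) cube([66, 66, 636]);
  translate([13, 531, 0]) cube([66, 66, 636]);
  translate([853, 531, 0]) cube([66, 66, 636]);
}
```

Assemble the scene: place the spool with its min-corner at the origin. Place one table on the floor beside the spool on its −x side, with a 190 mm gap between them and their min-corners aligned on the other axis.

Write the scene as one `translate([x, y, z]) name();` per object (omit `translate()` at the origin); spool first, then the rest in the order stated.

spool();
translate([-1122, 0, 0]) table();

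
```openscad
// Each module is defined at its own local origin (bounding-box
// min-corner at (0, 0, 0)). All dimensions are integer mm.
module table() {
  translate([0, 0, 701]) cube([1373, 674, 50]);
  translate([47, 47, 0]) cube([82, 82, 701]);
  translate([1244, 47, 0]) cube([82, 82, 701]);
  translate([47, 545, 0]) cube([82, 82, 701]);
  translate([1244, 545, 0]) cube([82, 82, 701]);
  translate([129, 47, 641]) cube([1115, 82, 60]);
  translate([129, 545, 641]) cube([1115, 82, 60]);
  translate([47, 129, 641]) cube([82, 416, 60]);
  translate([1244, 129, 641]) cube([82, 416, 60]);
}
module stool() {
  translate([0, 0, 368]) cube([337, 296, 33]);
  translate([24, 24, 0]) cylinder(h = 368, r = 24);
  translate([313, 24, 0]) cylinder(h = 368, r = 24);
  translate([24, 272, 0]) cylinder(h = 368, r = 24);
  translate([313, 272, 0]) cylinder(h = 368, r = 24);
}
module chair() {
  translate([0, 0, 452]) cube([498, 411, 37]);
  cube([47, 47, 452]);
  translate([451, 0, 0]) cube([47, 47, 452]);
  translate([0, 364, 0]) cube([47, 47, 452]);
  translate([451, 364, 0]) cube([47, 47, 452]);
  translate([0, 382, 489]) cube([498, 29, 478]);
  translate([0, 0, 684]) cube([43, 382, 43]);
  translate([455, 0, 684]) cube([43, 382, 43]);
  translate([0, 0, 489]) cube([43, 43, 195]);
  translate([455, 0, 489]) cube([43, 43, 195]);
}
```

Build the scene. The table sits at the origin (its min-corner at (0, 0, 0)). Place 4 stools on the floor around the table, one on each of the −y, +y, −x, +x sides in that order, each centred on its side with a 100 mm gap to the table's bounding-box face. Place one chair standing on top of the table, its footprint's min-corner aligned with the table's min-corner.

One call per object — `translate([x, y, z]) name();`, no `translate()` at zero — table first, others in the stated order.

table();
translate([518, -396, 0]) stool();
translate([518, 774, 0]) stool();
translate([-437, 189, 0]) stool();
translate([1473, 189, 0]) stool();
translate([0, 0, 751]) chair();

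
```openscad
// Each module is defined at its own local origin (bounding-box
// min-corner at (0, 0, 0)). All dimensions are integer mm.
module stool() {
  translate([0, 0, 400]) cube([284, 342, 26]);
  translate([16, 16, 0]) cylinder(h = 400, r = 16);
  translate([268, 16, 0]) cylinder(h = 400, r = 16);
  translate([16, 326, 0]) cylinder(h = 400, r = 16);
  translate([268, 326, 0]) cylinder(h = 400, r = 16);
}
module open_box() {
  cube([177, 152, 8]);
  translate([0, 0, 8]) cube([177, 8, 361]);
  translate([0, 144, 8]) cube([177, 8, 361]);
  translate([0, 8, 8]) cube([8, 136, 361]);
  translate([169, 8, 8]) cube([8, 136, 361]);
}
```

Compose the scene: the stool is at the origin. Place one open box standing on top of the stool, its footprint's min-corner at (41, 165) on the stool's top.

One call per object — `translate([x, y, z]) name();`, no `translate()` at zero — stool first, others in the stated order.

stool();
translate([41, 165, 426]) open_box();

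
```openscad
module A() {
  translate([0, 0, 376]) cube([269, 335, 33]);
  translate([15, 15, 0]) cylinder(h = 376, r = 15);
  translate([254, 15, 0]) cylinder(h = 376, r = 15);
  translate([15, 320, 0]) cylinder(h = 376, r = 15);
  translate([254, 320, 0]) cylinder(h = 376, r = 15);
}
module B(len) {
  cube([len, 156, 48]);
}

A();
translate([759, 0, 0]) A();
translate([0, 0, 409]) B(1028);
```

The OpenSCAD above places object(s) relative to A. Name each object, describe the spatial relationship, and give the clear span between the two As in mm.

Second stool starts at x = 759; first ends at x = 269; clear span = 759 − 269 = 490 mm.

A is a stool. B is a beam. A beam spans the tops of two stools. The clear span between the two stools is 490 mm.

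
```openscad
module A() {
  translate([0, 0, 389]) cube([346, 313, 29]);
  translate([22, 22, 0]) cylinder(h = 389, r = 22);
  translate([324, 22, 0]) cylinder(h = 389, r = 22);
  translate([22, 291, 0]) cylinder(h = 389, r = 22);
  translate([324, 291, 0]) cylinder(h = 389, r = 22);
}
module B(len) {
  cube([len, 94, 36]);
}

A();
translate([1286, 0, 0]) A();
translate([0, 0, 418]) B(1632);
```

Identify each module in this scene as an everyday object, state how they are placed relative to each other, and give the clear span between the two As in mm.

Second stool starts at x = 1286; first ends at x = 346; clear span = 1286 − 346 = 940 mm.

A is a stool. B is a beam. A beam spans the tops of two stools. The clear span between the two stools is 940 mm.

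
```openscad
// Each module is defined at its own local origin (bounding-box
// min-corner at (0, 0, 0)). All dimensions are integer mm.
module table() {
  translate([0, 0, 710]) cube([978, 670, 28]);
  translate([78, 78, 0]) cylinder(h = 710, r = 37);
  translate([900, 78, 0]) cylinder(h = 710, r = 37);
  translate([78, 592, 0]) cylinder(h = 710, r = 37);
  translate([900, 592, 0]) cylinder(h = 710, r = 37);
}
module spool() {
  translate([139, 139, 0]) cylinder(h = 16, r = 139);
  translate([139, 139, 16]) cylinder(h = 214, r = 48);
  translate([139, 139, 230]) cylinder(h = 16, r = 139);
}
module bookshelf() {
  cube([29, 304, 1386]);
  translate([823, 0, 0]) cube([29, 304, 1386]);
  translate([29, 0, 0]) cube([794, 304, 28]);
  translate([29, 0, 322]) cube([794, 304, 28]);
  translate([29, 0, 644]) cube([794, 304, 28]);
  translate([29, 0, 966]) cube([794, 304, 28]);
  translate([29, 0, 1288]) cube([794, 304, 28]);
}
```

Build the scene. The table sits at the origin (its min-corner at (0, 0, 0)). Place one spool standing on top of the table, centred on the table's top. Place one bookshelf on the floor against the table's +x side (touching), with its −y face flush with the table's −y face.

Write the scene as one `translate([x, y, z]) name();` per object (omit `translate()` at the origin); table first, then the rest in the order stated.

table();
translate([350, 196, 738]) spool();
translate([978, 0, 0]) bookshelf();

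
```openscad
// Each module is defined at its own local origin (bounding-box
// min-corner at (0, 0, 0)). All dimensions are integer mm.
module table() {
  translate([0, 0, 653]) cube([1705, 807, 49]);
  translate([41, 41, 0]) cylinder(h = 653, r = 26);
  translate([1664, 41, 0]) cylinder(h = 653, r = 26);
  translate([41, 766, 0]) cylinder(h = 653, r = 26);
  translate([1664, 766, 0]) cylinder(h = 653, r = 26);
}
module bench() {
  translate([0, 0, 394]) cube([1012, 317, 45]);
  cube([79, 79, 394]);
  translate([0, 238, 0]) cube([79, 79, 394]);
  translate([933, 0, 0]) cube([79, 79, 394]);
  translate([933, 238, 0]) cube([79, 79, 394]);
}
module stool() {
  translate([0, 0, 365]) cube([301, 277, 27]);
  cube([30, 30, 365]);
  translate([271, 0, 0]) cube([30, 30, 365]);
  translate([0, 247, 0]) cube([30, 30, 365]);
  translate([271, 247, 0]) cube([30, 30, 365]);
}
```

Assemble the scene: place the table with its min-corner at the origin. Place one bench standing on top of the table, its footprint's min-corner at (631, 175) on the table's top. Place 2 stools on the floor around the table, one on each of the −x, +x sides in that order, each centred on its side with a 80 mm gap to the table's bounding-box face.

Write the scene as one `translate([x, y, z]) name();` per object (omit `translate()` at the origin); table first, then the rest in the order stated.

table();
translate([631, 175, 702]) bench();
translate([-381, 265, 0]) stool();
translate([1785, 265, 0]) stool();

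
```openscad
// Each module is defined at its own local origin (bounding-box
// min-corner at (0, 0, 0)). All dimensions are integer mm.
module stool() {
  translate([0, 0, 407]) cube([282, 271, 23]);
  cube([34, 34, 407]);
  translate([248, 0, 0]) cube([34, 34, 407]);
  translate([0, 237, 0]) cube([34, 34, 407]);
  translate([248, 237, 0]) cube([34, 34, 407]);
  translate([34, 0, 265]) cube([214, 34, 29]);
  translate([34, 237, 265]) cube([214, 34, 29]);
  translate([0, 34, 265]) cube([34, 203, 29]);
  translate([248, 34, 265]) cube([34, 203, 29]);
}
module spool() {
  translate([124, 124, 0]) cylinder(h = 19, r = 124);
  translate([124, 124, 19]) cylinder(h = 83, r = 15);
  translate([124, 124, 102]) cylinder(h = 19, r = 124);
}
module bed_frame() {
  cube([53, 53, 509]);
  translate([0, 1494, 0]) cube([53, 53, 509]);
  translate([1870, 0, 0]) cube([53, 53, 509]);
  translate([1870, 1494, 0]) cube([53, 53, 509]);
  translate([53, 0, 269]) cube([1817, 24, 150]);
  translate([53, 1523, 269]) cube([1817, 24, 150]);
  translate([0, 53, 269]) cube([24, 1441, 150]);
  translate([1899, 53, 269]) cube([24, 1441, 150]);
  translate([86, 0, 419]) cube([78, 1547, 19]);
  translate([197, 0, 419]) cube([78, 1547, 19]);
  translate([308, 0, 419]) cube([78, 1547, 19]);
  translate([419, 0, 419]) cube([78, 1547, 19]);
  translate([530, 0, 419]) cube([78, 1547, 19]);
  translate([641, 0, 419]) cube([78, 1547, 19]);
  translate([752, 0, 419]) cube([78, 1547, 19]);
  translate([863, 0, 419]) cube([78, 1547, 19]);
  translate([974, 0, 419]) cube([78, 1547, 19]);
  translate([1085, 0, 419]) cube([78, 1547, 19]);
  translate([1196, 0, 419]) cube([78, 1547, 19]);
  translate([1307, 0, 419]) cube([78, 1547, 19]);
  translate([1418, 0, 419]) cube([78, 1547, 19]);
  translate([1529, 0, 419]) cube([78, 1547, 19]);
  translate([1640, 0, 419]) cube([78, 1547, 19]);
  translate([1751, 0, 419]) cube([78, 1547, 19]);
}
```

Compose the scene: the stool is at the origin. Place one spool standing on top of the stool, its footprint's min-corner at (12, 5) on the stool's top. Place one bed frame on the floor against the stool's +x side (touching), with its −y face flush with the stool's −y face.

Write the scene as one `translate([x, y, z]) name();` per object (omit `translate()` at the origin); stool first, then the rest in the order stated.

stool();
translate([12, 5, 430]) spool();
translate([282, 0, 0]) bed_frame();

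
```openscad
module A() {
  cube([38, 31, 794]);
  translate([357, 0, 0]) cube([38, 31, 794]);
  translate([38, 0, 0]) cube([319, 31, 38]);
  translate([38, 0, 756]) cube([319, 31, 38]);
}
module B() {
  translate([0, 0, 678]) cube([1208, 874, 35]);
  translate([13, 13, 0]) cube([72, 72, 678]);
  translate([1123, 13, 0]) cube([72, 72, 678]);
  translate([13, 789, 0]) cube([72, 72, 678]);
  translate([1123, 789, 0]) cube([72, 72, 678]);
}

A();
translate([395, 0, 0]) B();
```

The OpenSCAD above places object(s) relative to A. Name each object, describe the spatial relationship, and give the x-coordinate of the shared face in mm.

A is a picture frame. B is a table. The table is against the picture frame's +x side, with their −y faces flush. The x-coordinate of the shared face is 395 mm.

The picture frame's +x face and the table's −x face are both at x = 395 mm.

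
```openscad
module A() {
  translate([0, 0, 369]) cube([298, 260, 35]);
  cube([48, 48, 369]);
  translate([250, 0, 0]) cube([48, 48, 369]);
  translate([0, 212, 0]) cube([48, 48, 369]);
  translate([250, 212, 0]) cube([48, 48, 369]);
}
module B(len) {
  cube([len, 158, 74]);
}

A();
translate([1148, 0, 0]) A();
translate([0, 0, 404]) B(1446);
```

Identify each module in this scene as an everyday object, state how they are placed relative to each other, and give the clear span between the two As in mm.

Second stool starts at x = 1148; first ends at x = 298; clear span = 1148 − 298 = 850 mm.

A is a stool. B is a beam. A beam spans the tops of two stools. The clear span between the two stools is 850 mm.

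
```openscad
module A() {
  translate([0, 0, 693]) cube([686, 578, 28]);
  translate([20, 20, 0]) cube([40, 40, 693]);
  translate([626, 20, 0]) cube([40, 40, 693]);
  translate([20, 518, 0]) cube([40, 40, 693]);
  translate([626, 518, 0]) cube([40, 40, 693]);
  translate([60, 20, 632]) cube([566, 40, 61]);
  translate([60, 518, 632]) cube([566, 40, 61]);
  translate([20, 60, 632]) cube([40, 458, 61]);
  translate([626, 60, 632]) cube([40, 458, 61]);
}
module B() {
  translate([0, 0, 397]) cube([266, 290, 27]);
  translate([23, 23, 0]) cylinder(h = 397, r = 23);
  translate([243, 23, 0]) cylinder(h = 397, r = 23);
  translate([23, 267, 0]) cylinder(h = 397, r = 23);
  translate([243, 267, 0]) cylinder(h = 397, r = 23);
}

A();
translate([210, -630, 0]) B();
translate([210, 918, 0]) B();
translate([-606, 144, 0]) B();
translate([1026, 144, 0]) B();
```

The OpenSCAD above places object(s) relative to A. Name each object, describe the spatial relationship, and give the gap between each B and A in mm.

A is a table. B is a stool. Four stools sit around the table at the −y, +y, −x, +x sides. The gap between each stool and the table is 340 mm.

Each stool's nearest face is 340 mm from the table's bounding box.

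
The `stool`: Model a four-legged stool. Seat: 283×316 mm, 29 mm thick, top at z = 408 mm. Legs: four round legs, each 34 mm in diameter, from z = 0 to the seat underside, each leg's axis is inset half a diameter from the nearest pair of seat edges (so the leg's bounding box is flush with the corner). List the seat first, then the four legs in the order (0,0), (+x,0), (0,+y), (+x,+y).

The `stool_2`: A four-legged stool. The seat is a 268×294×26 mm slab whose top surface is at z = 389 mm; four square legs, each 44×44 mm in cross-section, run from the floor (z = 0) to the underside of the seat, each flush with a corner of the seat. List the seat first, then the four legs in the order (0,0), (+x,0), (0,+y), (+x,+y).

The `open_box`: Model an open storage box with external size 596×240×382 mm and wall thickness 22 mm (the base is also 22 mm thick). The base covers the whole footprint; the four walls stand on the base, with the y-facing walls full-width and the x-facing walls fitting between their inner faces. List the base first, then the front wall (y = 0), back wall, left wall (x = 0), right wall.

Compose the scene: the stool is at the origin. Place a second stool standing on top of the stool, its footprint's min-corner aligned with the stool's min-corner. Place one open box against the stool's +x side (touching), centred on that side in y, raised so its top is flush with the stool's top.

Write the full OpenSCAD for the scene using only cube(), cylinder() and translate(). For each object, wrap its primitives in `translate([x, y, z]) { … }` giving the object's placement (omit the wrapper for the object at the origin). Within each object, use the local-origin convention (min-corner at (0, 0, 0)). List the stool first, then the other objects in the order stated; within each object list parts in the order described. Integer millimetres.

translate([0, 0, 379]) cube([283, 316, 29]);
translate([17, 17, 0]) cylinder(h = 379, r = 17);
translate([266, 17, 0]) cylinder(h = 379, r = 17);
translate([17, 299, 0]) cylinder(h = 379, r = 17);
translate([266, 299, 0]) cylinder(h = 379, r = 17);
translate([0, 0, 408]) {
  translate([0, 0, 363]) cube([268, 294, 26]);
  cube([44, 44, 363]);
  translate([224, 0, 0]) cube([44, 44, 363]);
  translate([0, 250, 0]) cube([44, 44, 363]);
  translate([224, 250, 0]) cube([44, 44, 363]);
}
translate([283, 38, 26]) {
  cube([596, 240, 22]);
  translate([0, 0, 22]) cube([596, 22, 360]);
  translate([0, 218, 22]) cube([596, 22, 360]);
  translate([0, 22, 22]) cube([22, 196, 360]);
  translate([574, 22, 22]) cube([22, 196, 360]);
}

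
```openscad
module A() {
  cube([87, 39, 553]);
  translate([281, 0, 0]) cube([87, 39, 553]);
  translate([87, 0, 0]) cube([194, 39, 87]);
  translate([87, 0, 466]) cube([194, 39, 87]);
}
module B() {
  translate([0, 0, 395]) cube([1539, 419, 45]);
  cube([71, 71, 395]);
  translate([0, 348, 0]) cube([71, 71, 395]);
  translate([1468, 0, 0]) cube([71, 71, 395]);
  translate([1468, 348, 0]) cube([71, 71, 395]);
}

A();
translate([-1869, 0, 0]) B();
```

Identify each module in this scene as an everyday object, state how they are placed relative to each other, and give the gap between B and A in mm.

The bench's nearest face is 330 mm from the picture frame's −x face.

A is a picture frame. B is a bench. The bench is on the floor beside the picture frame on its −x side. The gap between the bench and the picture frame is 330 mm.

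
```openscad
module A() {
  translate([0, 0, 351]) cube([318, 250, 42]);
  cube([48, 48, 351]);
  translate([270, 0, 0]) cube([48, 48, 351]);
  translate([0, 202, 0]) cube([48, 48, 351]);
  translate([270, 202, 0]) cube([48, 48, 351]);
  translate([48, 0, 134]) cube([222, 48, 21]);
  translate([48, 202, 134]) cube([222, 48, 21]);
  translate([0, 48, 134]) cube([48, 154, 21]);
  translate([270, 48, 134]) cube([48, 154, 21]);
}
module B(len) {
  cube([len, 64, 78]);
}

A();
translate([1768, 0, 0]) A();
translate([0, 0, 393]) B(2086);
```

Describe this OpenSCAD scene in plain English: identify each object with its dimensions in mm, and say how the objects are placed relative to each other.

A is a four-legged stool. The seat is 318×250 mm, 42 mm thick, top at z = 393 mm. It stands on four square legs, each 48×48 mm in cross-section, from z = 0 to the seat underside, each flush with a corner of the seat. Four stretchers, 48 mm wide and 21 mm tall, connect adjacent legs with their undersides at z = 134 mm, each running between the inner faces of the legs it joins and aligned with the legs' outer faces on the other axis.

B is a rectangular beam 2086 mm long (x), 64 mm deep (y), 78 mm thick (z).

The beam spans the tops of two stools placed 1450 mm apart, resting at z = 393 mm.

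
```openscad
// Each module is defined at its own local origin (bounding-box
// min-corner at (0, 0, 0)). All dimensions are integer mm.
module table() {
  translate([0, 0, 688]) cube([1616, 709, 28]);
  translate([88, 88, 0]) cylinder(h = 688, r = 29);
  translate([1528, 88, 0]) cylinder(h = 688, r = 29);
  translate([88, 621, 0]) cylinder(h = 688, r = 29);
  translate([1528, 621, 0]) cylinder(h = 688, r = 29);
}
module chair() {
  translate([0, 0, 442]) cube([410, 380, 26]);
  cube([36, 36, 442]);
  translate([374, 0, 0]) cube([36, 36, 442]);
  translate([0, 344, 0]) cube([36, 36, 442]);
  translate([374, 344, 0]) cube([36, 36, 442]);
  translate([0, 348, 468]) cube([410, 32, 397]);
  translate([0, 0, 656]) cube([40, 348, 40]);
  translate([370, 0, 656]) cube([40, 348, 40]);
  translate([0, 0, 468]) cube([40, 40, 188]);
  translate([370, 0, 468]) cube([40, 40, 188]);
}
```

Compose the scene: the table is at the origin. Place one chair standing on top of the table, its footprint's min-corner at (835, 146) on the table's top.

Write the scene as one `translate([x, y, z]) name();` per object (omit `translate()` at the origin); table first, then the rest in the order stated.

table();
translate([835, 146, 716]) chair();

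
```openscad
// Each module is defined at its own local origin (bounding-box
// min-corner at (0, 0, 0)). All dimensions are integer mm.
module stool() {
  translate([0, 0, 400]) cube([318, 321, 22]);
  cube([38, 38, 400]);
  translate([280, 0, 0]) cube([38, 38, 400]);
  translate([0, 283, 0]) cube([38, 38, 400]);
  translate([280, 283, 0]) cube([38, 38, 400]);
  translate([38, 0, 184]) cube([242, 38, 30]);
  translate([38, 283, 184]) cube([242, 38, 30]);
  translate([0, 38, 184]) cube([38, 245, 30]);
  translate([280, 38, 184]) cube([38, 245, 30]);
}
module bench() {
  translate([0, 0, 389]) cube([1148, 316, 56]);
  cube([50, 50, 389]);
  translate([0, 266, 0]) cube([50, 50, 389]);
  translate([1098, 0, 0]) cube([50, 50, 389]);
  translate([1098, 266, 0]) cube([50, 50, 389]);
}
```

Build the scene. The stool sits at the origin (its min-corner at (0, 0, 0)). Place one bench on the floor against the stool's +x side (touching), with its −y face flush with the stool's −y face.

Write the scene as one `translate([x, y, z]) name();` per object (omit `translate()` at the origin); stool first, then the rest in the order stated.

stool();
translate([318, 0, 0]) bench();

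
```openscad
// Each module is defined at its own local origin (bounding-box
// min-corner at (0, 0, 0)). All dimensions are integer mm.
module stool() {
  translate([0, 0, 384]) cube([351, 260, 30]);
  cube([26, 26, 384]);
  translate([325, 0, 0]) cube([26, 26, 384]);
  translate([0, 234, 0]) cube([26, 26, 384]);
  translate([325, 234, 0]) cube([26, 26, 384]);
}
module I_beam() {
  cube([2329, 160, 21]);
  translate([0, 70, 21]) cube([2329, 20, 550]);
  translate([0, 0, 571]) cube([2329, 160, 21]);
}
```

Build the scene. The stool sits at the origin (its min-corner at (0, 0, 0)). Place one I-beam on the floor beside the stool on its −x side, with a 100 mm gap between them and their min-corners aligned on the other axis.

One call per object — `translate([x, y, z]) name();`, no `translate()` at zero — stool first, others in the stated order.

stool();
translate([-2429, 0, 0]) I_beam();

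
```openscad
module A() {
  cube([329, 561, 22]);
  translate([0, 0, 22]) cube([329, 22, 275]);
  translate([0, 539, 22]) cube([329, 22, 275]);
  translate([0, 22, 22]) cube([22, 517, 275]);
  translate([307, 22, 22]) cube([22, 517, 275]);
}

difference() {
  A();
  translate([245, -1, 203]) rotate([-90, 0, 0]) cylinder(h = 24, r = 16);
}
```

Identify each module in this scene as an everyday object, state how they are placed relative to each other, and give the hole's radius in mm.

A is an open box. The open box has a circular hole through its front wall. The hole's radius is 16 mm.

The subtracted cylinder has r = 16 mm.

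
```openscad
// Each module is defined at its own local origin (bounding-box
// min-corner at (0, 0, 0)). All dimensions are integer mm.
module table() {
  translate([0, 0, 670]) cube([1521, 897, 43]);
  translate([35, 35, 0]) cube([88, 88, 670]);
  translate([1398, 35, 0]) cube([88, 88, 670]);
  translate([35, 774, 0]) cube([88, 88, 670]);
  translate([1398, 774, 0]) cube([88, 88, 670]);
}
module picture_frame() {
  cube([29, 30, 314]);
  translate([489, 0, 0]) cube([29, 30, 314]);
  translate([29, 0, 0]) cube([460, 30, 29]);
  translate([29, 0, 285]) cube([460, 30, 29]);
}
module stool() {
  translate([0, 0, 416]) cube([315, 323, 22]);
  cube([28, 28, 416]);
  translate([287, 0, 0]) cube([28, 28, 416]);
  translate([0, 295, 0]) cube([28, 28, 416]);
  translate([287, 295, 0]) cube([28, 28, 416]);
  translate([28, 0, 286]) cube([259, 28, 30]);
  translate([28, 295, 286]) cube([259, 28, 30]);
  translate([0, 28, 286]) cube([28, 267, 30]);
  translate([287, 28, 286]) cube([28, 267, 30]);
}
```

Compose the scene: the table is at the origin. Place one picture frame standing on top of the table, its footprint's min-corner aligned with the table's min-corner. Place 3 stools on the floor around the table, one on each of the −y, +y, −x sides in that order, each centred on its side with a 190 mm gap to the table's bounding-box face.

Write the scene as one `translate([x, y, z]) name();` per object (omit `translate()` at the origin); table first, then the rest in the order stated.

table();
translate([0, 0, 713]) picture_frame();
translate([603, -513, 0]) stool();
translate([603, 1087, 0]) stool();
translate([-505, 287, 0]) stool();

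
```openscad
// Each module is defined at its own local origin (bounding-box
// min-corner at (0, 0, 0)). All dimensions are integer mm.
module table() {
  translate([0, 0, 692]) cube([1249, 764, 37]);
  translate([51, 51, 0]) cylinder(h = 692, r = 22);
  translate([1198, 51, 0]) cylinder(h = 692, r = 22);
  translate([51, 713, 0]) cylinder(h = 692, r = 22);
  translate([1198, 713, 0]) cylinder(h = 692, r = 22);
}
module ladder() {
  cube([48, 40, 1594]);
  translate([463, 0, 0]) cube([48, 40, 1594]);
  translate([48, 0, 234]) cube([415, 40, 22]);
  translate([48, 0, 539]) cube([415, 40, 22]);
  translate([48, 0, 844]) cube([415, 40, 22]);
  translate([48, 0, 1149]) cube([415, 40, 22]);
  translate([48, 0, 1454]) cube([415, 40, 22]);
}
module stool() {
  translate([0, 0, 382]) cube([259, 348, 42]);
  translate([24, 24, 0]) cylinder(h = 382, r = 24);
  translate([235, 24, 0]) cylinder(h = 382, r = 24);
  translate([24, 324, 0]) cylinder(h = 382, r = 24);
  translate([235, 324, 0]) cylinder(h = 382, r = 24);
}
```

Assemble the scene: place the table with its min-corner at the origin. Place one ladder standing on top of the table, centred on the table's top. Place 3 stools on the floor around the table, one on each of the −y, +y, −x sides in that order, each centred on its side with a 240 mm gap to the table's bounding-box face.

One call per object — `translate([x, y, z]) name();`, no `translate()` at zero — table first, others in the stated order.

table();
translate([369, 362, 729]) ladder();
translate([495, -588, 0]) stool();
translate([495, 1004, 0]) stool();
translate([-499, 208, 0]) stool();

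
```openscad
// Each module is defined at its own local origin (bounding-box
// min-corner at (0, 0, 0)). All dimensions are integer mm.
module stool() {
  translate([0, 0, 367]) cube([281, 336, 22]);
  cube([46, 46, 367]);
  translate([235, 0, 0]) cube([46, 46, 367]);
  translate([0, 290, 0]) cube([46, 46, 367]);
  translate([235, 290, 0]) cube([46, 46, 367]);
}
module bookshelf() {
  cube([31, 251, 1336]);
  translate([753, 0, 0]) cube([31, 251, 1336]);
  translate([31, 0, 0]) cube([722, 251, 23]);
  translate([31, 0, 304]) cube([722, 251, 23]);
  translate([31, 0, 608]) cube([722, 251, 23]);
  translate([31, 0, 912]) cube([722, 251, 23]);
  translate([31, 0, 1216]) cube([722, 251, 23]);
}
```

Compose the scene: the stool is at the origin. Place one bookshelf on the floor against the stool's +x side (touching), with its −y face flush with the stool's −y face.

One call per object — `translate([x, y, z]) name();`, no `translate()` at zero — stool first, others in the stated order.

stool();
translate([281, 0, 0]) bookshelf();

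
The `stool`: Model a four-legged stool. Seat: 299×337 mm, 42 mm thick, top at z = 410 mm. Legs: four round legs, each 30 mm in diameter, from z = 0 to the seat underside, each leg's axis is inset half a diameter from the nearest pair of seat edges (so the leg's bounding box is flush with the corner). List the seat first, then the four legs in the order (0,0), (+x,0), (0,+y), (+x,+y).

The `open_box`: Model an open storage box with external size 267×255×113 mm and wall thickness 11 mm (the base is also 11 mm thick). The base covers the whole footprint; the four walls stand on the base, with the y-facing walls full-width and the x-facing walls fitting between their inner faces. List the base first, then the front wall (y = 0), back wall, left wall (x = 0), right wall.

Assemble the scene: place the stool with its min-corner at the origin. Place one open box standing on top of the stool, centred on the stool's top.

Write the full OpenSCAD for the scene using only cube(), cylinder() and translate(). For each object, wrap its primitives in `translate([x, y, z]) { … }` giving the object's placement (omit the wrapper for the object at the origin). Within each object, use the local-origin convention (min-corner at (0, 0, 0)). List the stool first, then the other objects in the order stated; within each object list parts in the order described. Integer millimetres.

translate([0, 0, 368]) cube([299, 337, 42]);
translate([15, 15, 0]) cylinder(h = 368, r = 15);
translate([284, 15, 0]) cylinder(h = 368, r = 15);
translate([15, 322, 0]) cylinder(h = 368, r = 15);
translate([284, 322, 0]) cylinder(h = 368, r = 15);
translate([16, 41, 410]) {
  cube([267, 255, 11]);
  translate([0, 0, 11]) cube([267, 11, 102]);
  translate([0, 244, 11]) cube([267, 11, 102]);
  translate([0, 11, 11]) cube([11, 233, 102]);
  translate([256, 11, 11]) cube([11, 233, 102]);
}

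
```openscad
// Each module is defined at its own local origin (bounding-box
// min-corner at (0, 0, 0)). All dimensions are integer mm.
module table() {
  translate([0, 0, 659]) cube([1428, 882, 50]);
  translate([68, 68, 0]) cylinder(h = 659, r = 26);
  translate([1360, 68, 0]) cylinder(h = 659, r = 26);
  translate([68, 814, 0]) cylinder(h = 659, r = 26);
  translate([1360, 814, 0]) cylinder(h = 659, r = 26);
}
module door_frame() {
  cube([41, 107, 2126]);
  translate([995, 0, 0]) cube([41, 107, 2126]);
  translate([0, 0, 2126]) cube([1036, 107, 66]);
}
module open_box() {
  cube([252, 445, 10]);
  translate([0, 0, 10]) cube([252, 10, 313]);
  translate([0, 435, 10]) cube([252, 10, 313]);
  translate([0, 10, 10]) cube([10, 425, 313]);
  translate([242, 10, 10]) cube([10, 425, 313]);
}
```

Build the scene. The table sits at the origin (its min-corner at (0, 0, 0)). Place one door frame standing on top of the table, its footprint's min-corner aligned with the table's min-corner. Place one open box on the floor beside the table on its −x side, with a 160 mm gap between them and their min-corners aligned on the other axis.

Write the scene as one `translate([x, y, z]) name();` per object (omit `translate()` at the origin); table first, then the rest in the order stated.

table();
translate([0, 0, 709]) door_frame();
translate([-412, 0, 0]) open_box();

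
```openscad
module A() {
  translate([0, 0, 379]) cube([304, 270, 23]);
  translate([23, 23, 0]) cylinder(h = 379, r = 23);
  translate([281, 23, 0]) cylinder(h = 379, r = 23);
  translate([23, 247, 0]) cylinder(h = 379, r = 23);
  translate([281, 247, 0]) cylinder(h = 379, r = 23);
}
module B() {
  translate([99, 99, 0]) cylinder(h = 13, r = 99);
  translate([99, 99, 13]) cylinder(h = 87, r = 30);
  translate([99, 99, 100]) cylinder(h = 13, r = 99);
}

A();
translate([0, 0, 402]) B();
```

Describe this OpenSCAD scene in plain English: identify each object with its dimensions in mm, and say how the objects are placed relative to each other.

A is a four-legged stool. The seat is a 304×270×23 mm slab whose top surface is at z = 402 mm; four round legs, each 46 mm in diameter, run from the floor (z = 0) to the underside of the seat, each leg's axis is inset half a diameter from the nearest pair of seat edges (so the leg's bounding box is flush with the corner).

B is a spool: two coaxial disc flanges of radius 99 mm and thickness 13 mm, joined by a core cylinder of radius 30 mm and height 87 mm. The lower flange rests on z = 0 and the three cylinders share a vertical axis.

The spool is on top of the stool.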